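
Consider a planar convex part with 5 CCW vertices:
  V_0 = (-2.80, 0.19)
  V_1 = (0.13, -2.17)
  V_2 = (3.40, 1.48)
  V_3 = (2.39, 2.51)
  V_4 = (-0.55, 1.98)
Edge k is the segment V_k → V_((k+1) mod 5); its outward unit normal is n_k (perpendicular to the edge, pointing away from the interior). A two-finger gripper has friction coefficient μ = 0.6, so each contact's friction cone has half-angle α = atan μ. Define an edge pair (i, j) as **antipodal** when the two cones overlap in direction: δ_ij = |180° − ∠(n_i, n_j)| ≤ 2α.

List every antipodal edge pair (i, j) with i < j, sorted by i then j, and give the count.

count = 4; pairs: (0,2), (0,3), (1,3), (1,4)

α = atan 0.6 = 30.96°;  2α = 61.93°
n_0 = (-0.6273, -0.7788)
n_1 = (+0.7448, -0.6673)
n_2 = (+0.7140, +0.7001)
n_3 = (-0.1774, +0.9841)
n_4 = (-0.6226, +0.7826)
  (0,1): δ = 93.01°  ·
  (0,2): δ = 6.71°  ✓
  (0,3): δ = 49.07°  ✓
  (0,4): δ = 77.35°  ·
  (1,2): δ = 93.70°  ·
  (1,3): δ = 37.92°  ✓
  (1,4): δ = 9.64°  ✓
  (2,3): δ = 124.22°  ·
  (2,4): δ = 95.93°  ·
  (3,4): δ = 151.71°  ·
antipodal pairs: 4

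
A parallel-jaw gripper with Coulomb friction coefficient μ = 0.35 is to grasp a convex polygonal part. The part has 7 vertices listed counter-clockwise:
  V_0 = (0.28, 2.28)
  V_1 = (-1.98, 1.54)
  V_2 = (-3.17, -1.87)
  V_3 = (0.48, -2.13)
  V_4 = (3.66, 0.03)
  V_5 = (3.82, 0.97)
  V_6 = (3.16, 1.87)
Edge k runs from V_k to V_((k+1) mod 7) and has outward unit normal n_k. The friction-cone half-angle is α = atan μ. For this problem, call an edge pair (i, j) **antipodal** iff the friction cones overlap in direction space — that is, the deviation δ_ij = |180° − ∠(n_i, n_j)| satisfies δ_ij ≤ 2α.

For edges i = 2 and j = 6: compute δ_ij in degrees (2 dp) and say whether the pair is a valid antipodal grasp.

δ = 4.03°, valid

α = atan 0.35 = 19.29°;  2α = 38.58°
edge 2: e_2 = (+3.65, -0.26);  n_2 = (-0.0711, -0.9975)
edge 6: e_6 = (-2.88, +0.41);  n_6 = (+0.1409, +0.9900)
∠(n_2, n_6) = 175.97°
δ = |180° − 175.97°| = 4.03°
4.03° ≤ 2α = 38.58°  →  valid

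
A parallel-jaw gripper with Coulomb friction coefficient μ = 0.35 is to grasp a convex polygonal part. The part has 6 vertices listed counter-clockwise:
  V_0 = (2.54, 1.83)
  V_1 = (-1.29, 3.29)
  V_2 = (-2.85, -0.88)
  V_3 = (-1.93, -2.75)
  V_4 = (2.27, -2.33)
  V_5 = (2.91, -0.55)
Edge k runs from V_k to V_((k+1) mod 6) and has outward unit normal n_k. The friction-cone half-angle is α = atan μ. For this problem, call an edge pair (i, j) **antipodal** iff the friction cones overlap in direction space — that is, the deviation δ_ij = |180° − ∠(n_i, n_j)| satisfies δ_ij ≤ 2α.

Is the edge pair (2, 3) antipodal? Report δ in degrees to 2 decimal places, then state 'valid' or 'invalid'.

α = atan 0.35 = 19.29°;  2α = 38.58°
edge 2: e_2 = (+0.92, -1.87);  n_2 = (-0.8973, -0.4414)
edge 3: e_3 = (+4.20, +0.42);  n_3 = (+0.0995, -0.9950)
∠(n_2, n_3) = 69.51°
δ = |180° − 69.51°| = 110.49°
110.49° > 2α = 38.58°  →  invalid

δ = 110.49°, invalid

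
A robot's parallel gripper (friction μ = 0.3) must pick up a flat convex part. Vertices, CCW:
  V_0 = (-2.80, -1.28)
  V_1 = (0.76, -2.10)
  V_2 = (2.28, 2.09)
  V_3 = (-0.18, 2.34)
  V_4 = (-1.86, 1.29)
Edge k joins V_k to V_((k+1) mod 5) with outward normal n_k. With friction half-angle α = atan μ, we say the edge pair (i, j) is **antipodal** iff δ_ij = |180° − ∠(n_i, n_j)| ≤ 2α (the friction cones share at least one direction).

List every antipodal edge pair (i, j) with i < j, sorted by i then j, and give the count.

α = atan 0.3 = 16.70°;  2α = 33.40°
n_0 = (-0.2245, -0.9745)
n_1 = (+0.9401, -0.3410)
n_2 = (+0.1011, +0.9949)
n_3 = (-0.5300, +0.8480)
n_4 = (-0.9392, +0.3435)
  (0,1): δ = 96.97°  ·
  (0,2): δ = 7.17°  ✓
  (0,3): δ = 44.98°  ·
  (0,4): δ = 82.88°  ·
  (1,2): δ = 75.86°  ·
  (1,3): δ = 38.06°  ·
  (1,4): δ = 0.15°  ✓
  (2,3): δ = 142.19°  ·
  (2,4): δ = 104.29°  ·
  (3,4): δ = 142.10°  ·
antipodal pairs: 2

count = 2; pairs: (0,2), (1,4)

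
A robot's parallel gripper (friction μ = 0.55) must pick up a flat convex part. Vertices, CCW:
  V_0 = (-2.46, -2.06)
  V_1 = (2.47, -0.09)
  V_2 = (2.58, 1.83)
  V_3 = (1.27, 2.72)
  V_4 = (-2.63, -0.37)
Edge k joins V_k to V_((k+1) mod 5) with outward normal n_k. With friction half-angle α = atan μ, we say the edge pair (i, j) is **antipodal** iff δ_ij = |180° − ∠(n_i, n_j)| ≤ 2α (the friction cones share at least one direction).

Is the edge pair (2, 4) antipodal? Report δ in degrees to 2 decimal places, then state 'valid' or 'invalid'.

δ = 50.06°, valid

α = atan 0.55 = 28.81°;  2α = 57.62°
edge 2: e_2 = (-1.31, +0.89);  n_2 = (+0.5620, +0.8272)
edge 4: e_4 = (+0.17, -1.69);  n_4 = (-0.9950, -0.1001)
∠(n_2, n_4) = 129.94°
δ = |180° − 129.94°| = 50.06°
50.06° ≤ 2α = 57.62°  →  valid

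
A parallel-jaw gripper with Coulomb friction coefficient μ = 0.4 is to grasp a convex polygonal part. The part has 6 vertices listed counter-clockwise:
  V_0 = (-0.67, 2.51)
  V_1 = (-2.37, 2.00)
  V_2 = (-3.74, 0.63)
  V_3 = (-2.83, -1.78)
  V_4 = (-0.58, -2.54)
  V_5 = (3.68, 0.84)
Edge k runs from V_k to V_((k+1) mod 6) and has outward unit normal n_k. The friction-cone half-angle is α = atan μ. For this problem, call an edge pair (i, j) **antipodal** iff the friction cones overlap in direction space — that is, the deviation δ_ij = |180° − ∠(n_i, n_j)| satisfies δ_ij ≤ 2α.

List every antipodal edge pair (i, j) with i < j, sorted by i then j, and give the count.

count = 4; pairs: (0,3), (0,4), (1,4), (3,5)

α = atan 0.4 = 21.80°;  2α = 43.60°
n_0 = (-0.2873, +0.9578)
n_1 = (-0.7071, +0.7071)
n_2 = (-0.9355, -0.3532)
n_3 = (-0.3200, -0.9474)
n_4 = (+0.6216, -0.7834)
n_5 = (+0.3584, +0.9336)
  (0,1): δ = 151.70°  ·
  (0,2): δ = 86.01°  ·
  (0,3): δ = 35.36°  ✓
  (0,4): δ = 21.73°  ✓
  (0,5): δ = 142.30°  ·
  (1,2): δ = 114.31°  ·
  (1,3): δ = 63.66°  ·
  (1,4): δ = 6.57°  ✓
  (1,5): δ = 114.00°  ·
  (2,3): δ = 129.35°  ·
  (2,4): δ = 72.26°  ·
  (2,5): δ = 48.31°  ·
  (3,4): δ = 122.91°  ·
  (3,5): δ = 2.34°  ✓
  (4,5): δ = 59.43°  ·
antipodal pairs: 4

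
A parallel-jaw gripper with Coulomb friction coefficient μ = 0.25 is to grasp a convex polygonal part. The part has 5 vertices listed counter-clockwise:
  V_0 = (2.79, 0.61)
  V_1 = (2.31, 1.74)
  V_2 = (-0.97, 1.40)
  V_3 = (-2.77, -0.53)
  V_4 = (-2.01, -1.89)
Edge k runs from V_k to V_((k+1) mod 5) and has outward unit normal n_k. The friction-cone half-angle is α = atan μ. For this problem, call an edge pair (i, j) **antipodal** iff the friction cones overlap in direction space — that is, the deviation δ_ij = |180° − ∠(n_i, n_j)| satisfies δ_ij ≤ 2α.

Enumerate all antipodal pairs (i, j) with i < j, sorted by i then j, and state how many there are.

count = 3; pairs: (0,3), (1,4), (2,4)

α = atan 0.25 = 14.04°;  2α = 28.07°
n_0 = (+0.9204, +0.3910)
n_1 = (-0.1031, +0.9947)
n_2 = (-0.7313, +0.6820)
n_3 = (-0.8729, -0.4878)
n_4 = (+0.4619, -0.8869)
  (0,1): δ = 107.10°  ·
  (0,2): δ = 66.02°  ·
  (0,3): δ = 6.18°  ✓
  (0,4): δ = 94.50°  ·
  (1,2): δ = 138.92°  ·
  (1,3): δ = 66.72°  ·
  (1,4): δ = 21.59°  ✓
  (2,3): δ = 107.80°  ·
  (2,4): δ = 19.48°  ✓
  (3,4): δ = 91.69°  ·
antipodal pairs: 3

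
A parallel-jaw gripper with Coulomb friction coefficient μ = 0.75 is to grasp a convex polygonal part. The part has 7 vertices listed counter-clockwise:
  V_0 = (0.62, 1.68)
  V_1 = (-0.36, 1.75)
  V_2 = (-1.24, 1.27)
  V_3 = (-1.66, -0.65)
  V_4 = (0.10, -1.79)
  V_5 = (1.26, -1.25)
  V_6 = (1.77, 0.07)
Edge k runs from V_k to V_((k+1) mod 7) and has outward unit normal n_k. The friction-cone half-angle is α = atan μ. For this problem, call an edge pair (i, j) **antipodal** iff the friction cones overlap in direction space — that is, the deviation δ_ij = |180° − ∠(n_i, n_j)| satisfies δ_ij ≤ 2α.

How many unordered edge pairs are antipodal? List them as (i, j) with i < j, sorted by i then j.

α = atan 0.75 = 36.87°;  2α = 73.74°
n_0 = (+0.0712, +0.9975)
n_1 = (-0.4789, +0.8779)
n_2 = (-0.9769, +0.2137)
n_3 = (-0.5436, -0.8393)
n_4 = (+0.4220, -0.9066)
n_5 = (+0.9328, -0.3604)
n_6 = (+0.8137, +0.5812)
  (0,1): δ = 147.30°  ·
  (0,2): δ = 98.25°  ·
  (0,3): δ = 28.85°  ✓
  (0,4): δ = 29.05°  ✓
  (0,5): δ = 72.96°  ✓
  (0,6): δ = 129.62°  ·
  (1,2): δ = 130.95°  ·
  (1,3): δ = 61.54°  ✓
  (1,4): δ = 3.65°  ✓
  (1,5): δ = 40.26°  ✓
  (1,6): δ = 96.93°  ·
  (2,3): δ = 110.59°  ·
  (2,4): δ = 52.70°  ✓
  (2,5): δ = 8.79°  ✓
  (2,6): δ = 47.88°  ✓
  (3,4): δ = 122.10°  ·
  (3,5): δ = 78.19°  ·
  (3,6): δ = 21.53°  ✓
  (4,5): δ = 136.09°  ·
  (4,6): δ = 79.43°  ·
  (5,6): δ = 123.34°  ·
antipodal pairs: 10

count = 10; pairs: (0,3), (0,4), (0,5), (1,3), (1,4), (1,5), (2,4), (2,5), (2,6), (3,6)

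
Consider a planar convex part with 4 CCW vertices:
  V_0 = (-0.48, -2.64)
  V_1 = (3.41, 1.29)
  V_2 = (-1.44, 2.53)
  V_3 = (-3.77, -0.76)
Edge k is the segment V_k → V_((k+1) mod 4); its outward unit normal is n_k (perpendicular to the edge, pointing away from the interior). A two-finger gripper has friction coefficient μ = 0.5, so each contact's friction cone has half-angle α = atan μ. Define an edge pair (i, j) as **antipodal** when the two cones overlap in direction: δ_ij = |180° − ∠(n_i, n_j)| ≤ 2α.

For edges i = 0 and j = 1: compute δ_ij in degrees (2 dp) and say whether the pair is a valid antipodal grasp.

α = atan 0.5 = 26.57°;  2α = 53.13°
edge 0: e_0 = (+3.89, +3.93);  n_0 = (+0.7107, -0.7035)
edge 1: e_1 = (-4.85, +1.24);  n_1 = (+0.2477, +0.9688)
∠(n_0, n_1) = 120.37°
δ = |180° − 120.37°| = 59.63°
59.63° > 2α = 53.13°  →  invalid

δ = 59.63°, invalid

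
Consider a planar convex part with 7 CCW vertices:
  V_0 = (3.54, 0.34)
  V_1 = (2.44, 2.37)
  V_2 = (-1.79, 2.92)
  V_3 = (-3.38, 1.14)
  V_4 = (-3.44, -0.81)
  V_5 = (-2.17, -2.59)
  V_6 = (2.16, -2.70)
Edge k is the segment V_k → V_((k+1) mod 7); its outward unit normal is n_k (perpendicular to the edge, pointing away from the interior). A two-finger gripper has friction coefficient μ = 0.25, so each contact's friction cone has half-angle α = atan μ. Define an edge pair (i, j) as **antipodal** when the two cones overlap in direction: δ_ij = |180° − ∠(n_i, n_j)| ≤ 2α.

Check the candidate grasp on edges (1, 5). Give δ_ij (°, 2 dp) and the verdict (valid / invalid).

δ = 5.95°, valid

α = atan 0.25 = 14.04°;  2α = 28.07°
edge 1: e_1 = (-4.23, +0.55);  n_1 = (+0.1289, +0.9917)
edge 5: e_5 = (+4.33, -0.11);  n_5 = (-0.0254, -0.9997)
∠(n_1, n_5) = 174.05°
δ = |180° − 174.05°| = 5.95°
5.95° ≤ 2α = 28.07°  →  valid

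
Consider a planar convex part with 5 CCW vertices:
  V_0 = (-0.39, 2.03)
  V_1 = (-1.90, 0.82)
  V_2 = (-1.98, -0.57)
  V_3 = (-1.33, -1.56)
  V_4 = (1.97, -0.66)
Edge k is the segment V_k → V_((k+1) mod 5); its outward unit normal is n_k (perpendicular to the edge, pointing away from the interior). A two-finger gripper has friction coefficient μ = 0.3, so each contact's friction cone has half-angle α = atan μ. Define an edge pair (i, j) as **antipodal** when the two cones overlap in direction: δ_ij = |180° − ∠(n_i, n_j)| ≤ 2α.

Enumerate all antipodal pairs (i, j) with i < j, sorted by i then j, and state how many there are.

count = 2; pairs: (0,3), (2,4)

α = atan 0.3 = 16.70°;  2α = 33.40°
n_0 = (-0.6253, +0.7804)
n_1 = (-0.9983, +0.0575)
n_2 = (-0.8359, -0.5488)
n_3 = (+0.2631, -0.9648)
n_4 = (+0.7517, +0.6595)
  (0,1): δ = 132.00°  ·
  (0,2): δ = 95.42°  ·
  (0,3): δ = 23.45°  ✓
  (0,4): δ = 92.56°  ·
  (1,2): δ = 143.42°  ·
  (1,3): δ = 71.45°  ·
  (1,4): δ = 44.56°  ·
  (2,3): δ = 108.03°  ·
  (2,4): δ = 7.97°  ✓
  (3,4): δ = 63.99°  ·
antipodal pairs: 2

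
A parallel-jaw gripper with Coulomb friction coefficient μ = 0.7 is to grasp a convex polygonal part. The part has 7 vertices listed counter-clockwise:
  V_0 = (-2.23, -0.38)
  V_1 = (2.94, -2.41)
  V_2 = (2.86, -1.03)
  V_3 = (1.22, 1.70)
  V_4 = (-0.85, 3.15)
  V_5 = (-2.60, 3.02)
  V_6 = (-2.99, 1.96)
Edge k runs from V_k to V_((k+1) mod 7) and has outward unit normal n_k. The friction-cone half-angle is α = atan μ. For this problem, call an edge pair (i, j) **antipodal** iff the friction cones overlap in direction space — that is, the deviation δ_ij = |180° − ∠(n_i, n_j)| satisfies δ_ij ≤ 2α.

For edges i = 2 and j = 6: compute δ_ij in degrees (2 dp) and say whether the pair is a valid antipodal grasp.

δ = 13.00°, valid

α = atan 0.7 = 34.99°;  2α = 69.98°
edge 2: e_2 = (-1.64, +2.73);  n_2 = (+0.8572, +0.5150)
edge 6: e_6 = (+0.76, -2.34);  n_6 = (-0.9511, -0.3089)
∠(n_2, n_6) = 167.00°
δ = |180° − 167.00°| = 13.00°
13.00° ≤ 2α = 69.98°  →  valid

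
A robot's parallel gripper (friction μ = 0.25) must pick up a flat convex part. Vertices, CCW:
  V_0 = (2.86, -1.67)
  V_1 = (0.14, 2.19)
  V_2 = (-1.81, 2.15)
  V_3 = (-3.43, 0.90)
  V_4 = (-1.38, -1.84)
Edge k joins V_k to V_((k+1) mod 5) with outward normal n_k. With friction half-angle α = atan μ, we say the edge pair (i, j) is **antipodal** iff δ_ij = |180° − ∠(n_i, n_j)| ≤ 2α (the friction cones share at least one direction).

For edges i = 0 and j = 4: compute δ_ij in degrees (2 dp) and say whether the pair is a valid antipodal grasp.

δ = 57.13°, invalid

α = atan 0.25 = 14.04°;  2α = 28.07°
edge 0: e_0 = (-2.72, +3.86);  n_0 = (+0.8174, +0.5760)
edge 4: e_4 = (+4.24, +0.17);  n_4 = (+0.0401, -0.9992)
∠(n_0, n_4) = 122.87°
δ = |180° − 122.87°| = 57.13°
57.13° > 2α = 28.07°  →  invalid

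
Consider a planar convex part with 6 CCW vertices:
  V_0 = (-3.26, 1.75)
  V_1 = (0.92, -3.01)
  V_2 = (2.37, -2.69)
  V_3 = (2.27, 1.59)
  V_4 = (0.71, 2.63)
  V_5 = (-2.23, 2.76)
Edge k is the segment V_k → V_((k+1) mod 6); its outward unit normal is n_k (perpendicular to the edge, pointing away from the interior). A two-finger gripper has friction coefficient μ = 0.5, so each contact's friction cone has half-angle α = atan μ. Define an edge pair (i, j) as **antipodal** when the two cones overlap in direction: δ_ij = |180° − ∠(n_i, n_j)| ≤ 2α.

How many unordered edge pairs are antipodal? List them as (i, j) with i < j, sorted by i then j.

α = atan 0.5 = 26.57°;  2α = 53.13°
n_0 = (-0.7514, -0.6598)
n_1 = (+0.2155, -0.9765)
n_2 = (+0.9997, +0.0234)
n_3 = (+0.5547, +0.8321)
n_4 = (+0.0442, +0.9990)
n_5 = (-0.7001, +0.7140)
  (0,1): δ = 118.84°  ·
  (0,2): δ = 39.95°  ✓
  (0,3): δ = 15.02°  ✓
  (0,4): δ = 46.18°  ✓
  (0,5): δ = 93.15°  ·
  (1,2): δ = 101.11°  ·
  (1,3): δ = 46.14°  ✓
  (1,4): δ = 14.98°  ✓
  (1,5): δ = 31.99°  ✓
  (2,3): δ = 125.03°  ·
  (2,4): δ = 93.87°  ·
  (2,5): δ = 46.90°  ✓
  (3,4): δ = 148.84°  ·
  (3,5): δ = 101.87°  ·
  (4,5): δ = 133.03°  ·
antipodal pairs: 7

count = 7; pairs: (0,2), (0,3), (0,4), (1,3), (1,4), (1,5), (2,5)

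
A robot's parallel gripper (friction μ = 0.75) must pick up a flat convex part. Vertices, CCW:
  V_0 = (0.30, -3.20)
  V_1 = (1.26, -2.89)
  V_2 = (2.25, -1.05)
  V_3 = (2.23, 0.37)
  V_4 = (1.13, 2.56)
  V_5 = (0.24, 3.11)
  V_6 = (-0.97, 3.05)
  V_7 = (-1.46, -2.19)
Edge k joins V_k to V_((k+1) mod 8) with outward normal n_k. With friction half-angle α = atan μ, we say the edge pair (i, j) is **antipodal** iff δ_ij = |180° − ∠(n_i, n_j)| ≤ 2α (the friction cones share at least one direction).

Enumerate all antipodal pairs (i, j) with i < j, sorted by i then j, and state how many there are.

count = 12; pairs: (0,4), (0,5), (0,6), (1,5), (1,6), (2,6), (2,7), (3,6), (3,7), (4,6), (4,7), (5,7)

α = atan 0.75 = 36.87°;  2α = 73.74°
n_0 = (+0.3073, -0.9516)
n_1 = (+0.8806, -0.4738)
n_2 = (+0.9999, +0.0141)
n_3 = (+0.8936, +0.4488)
n_4 = (+0.5257, +0.8507)
n_5 = (-0.0495, +0.9988)
n_6 = (-0.9957, +0.0931)
n_7 = (-0.4977, -0.8673)
  (0,1): δ = 136.18°  ·
  (0,2): δ = 107.09°  ·
  (0,3): δ = 81.23°  ·
  (0,4): δ = 49.61°  ✓
  (0,5): δ = 15.06°  ✓
  (0,6): δ = 66.76°  ✓
  (0,7): δ = 132.25°  ·
  (1,2): δ = 150.91°  ·
  (1,3): δ = 125.05°  ·
  (1,4): δ = 93.43°  ·
  (1,5): δ = 58.88°  ✓
  (1,6): δ = 22.94°  ✓
  (1,7): δ = 88.43°  ·
  (2,3): δ = 154.14°  ·
  (2,4): δ = 122.52°  ·
  (2,5): δ = 87.97°  ·
  (2,6): δ = 6.15°  ✓
  (2,7): δ = 59.34°  ✓
  (3,4): δ = 148.38°  ·
  (3,5): δ = 113.83°  ·
  (3,6): δ = 32.01°  ✓
  (3,7): δ = 33.48°  ✓
  (4,5): δ = 145.45°  ·
  (4,6): δ = 63.63°  ✓
  (4,7): δ = 1.87°  ✓
  (5,6): δ = 98.18°  ·
  (5,7): δ = 32.69°  ✓
  (6,7): δ = 114.51°  ·
antipodal pairs: 12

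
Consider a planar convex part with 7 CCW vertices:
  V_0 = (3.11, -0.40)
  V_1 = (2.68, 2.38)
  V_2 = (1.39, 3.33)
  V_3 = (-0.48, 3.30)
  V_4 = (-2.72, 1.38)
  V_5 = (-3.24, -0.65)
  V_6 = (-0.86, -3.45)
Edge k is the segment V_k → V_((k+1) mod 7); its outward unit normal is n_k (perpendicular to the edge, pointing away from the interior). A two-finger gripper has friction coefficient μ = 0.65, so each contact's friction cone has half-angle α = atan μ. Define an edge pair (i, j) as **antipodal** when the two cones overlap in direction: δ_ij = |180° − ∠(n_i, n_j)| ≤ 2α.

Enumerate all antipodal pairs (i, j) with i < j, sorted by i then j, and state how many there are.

count = 8; pairs: (0,3), (0,4), (0,5), (1,5), (2,5), (2,6), (3,6), (4,6)

α = atan 0.65 = 33.02°;  2α = 66.05°
n_0 = (+0.9882, +0.1529)
n_1 = (+0.5930, +0.8052)
n_2 = (-0.0160, +0.9999)
n_3 = (-0.6508, +0.7593)
n_4 = (-0.9687, +0.2481)
n_5 = (-0.7619, -0.6476)
n_6 = (+0.6092, -0.7930)
  (0,1): δ = 135.16°  ·
  (0,2): δ = 97.87°  ·
  (0,3): δ = 58.19°  ✓
  (0,4): δ = 23.16°  ✓
  (0,5): δ = 31.57°  ✓
  (0,6): δ = 118.74°  ·
  (1,2): δ = 142.71°  ·
  (1,3): δ = 103.03°  ·
  (1,4): δ = 68.00°  ·
  (1,5): δ = 13.27°  ✓
  (1,6): δ = 73.90°  ·
  (2,3): δ = 140.32°  ·
  (2,4): δ = 105.29°  ·
  (2,5): δ = 50.55°  ✓
  (2,6): δ = 36.61°  ✓
  (3,4): δ = 144.97°  ·
  (3,5): δ = 90.24°  ·
  (3,6): δ = 3.07°  ✓
  (4,5): δ = 125.27°  ·
  (4,6): δ = 38.10°  ✓
  (5,6): δ = 92.83°  ·
antipodal pairs: 8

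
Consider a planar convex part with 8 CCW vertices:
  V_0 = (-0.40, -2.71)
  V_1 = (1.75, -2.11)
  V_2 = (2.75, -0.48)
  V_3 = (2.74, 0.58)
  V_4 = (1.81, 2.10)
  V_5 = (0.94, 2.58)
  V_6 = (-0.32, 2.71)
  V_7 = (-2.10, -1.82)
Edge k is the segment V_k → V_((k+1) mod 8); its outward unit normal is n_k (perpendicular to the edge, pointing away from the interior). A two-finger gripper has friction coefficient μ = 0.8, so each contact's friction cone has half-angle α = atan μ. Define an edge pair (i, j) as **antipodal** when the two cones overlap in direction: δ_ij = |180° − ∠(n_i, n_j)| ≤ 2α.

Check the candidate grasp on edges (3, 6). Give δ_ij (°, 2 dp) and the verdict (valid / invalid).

α = atan 0.8 = 38.66°;  2α = 77.32°
edge 3: e_3 = (-0.93, +1.52);  n_3 = (+0.8530, +0.5219)
edge 6: e_6 = (-1.78, -4.53);  n_6 = (-0.9307, +0.3657)
∠(n_3, n_6) = 127.09°
δ = |180° − 127.09°| = 52.91°
52.91° ≤ 2α = 77.32°  →  valid

δ = 52.91°, valid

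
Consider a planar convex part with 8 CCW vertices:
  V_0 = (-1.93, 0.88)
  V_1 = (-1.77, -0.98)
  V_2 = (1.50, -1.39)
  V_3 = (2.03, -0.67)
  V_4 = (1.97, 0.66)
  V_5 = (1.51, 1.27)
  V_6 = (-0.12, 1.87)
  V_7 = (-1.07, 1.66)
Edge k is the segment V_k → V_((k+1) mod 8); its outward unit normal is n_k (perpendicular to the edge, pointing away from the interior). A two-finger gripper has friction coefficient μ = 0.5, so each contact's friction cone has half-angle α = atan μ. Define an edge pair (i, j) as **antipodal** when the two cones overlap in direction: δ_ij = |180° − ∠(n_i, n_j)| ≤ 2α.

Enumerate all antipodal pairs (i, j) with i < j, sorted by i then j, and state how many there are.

α = atan 0.5 = 26.57°;  2α = 53.13°
n_0 = (-0.9963, -0.0857)
n_1 = (-0.1244, -0.9922)
n_2 = (+0.8053, -0.5928)
n_3 = (+0.9990, +0.0451)
n_4 = (+0.7984, +0.6021)
n_5 = (+0.3454, +0.9384)
n_6 = (-0.2158, +0.9764)
n_7 = (-0.6718, +0.7407)
  (0,1): δ = 102.06°  ·
  (0,2): δ = 41.27°  ✓
  (0,3): δ = 2.33°  ✓
  (0,4): δ = 32.10°  ✓
  (0,5): δ = 64.87°  ·
  (0,6): δ = 97.55°  ·
  (0,7): δ = 127.29°  ·
  (1,2): δ = 119.21°  ·
  (1,3): δ = 80.27°  ·
  (1,4): δ = 45.83°  ✓
  (1,5): δ = 13.06°  ✓
  (1,6): δ = 19.61°  ✓
  (1,7): δ = 49.35°  ✓
  (2,3): δ = 141.06°  ·
  (2,4): δ = 106.62°  ·
  (2,5): δ = 73.85°  ·
  (2,6): δ = 41.18°  ✓
  (2,7): δ = 11.44°  ✓
  (3,4): δ = 145.56°  ·
  (3,5): δ = 112.79°  ·
  (3,6): δ = 80.12°  ·
  (3,7): δ = 50.38°  ✓
  (4,5): δ = 147.23°  ·
  (4,6): δ = 114.55°  ·
  (4,7): δ = 84.81°  ·
  (5,6): δ = 147.33°  ·
  (5,7): δ = 117.58°  ·
  (6,7): δ = 150.26°  ·
antipodal pairs: 10

count = 10; pairs: (0,2), (0,3), (0,4), (1,4), (1,5), (1,6), (1,7), (2,6), (2,7), (3,7)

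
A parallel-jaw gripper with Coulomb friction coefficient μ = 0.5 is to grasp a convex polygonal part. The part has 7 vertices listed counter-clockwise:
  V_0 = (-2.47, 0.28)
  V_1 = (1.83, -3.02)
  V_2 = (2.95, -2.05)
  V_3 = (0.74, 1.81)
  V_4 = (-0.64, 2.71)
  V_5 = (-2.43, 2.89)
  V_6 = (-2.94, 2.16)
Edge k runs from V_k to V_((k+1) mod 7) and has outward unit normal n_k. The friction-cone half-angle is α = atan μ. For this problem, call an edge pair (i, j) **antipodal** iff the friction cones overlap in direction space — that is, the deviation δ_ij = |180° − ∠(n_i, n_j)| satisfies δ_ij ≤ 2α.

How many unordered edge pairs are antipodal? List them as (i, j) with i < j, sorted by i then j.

α = atan 0.5 = 26.57°;  2α = 53.13°
n_0 = (-0.6088, -0.7933)
n_1 = (+0.6547, -0.7559)
n_2 = (+0.8678, +0.4969)
n_3 = (+0.5463, +0.8376)
n_4 = (+0.1001, +0.9950)
n_5 = (-0.8198, +0.5727)
n_6 = (-0.9701, -0.2425)
  (0,1): δ = 101.60°  ·
  (0,2): δ = 22.70°  ✓
  (0,3): δ = 4.39°  ✓
  (0,4): δ = 31.76°  ✓
  (0,5): δ = 92.56°  ·
  (0,6): δ = 141.54°  ·
  (1,2): δ = 101.10°  ·
  (1,3): δ = 74.01°  ·
  (1,4): δ = 46.64°  ✓
  (1,5): δ = 14.17°  ✓
  (1,6): δ = 63.14°  ·
  (2,3): δ = 152.90°  ·
  (2,4): δ = 125.54°  ·
  (2,5): δ = 64.73°  ·
  (2,6): δ = 15.76°  ✓
  (3,4): δ = 152.63°  ·
  (3,5): δ = 91.83°  ·
  (3,6): δ = 42.85°  ✓
  (4,5): δ = 119.20°  ·
  (4,6): δ = 70.22°  ·
  (5,6): δ = 131.02°  ·
antipodal pairs: 7

count = 7; pairs: (0,2), (0,3), (0,4), (1,4), (1,5), (2,6), (3,6)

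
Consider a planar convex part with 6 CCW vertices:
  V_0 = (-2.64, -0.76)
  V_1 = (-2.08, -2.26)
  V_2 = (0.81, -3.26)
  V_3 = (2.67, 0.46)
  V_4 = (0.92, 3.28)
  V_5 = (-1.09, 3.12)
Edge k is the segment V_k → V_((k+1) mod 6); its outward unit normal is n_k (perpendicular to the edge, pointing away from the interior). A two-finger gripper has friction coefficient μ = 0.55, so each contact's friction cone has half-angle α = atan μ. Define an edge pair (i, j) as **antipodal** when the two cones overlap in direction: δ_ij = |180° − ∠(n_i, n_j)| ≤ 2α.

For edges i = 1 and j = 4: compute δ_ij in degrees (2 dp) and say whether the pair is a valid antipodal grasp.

δ = 23.64°, valid

α = atan 0.55 = 28.81°;  2α = 57.62°
edge 1: e_1 = (+2.89, -1.00);  n_1 = (-0.3270, -0.9450)
edge 4: e_4 = (-2.01, -0.16);  n_4 = (-0.0794, +0.9968)
∠(n_1, n_4) = 156.36°
δ = |180° − 156.36°| = 23.64°
23.64° ≤ 2α = 57.62°  →  valid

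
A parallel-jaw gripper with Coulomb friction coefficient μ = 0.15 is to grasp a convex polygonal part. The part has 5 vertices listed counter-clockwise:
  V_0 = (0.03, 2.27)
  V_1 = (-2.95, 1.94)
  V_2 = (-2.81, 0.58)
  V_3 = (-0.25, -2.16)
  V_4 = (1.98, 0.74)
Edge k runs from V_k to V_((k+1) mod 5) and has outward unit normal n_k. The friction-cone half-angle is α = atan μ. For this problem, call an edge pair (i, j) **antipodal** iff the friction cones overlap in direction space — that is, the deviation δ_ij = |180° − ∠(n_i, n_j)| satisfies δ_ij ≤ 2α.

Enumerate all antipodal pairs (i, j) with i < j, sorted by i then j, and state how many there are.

α = atan 0.15 = 8.53°;  2α = 17.06°
n_0 = (-0.1101, +0.9939)
n_1 = (-0.9947, -0.1024)
n_2 = (-0.7307, -0.6827)
n_3 = (+0.7927, -0.6096)
n_4 = (+0.6173, +0.7867)
  (0,1): δ = 90.44°  ·
  (0,2): δ = 53.26°  ·
  (0,3): δ = 46.12°  ·
  (0,4): δ = 135.56°  ·
  (1,2): δ = 142.82°  ·
  (1,3): δ = 43.44°  ·
  (1,4): δ = 46.00°  ·
  (2,3): δ = 80.61°  ·
  (2,4): δ = 8.83°  ✓
  (3,4): δ = 90.56°  ·
antipodal pairs: 1

count = 1; pairs: (2,4)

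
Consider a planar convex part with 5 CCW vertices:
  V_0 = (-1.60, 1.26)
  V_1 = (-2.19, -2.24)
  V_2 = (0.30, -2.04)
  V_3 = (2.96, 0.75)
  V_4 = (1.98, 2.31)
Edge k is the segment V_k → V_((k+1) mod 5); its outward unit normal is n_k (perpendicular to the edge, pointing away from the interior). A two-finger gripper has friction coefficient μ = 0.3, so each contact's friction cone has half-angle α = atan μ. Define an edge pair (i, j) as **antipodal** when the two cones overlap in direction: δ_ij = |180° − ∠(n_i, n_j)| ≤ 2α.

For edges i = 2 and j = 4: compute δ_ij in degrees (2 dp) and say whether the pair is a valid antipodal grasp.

α = atan 0.3 = 16.70°;  2α = 33.40°
edge 2: e_2 = (+2.66, +2.79);  n_2 = (+0.7238, -0.6900)
edge 4: e_4 = (-3.58, -1.05);  n_4 = (-0.2814, +0.9596)
∠(n_2, n_4) = 149.98°
δ = |180° − 149.98°| = 30.02°
30.02° ≤ 2α = 33.40°  →  valid

δ = 30.02°, valid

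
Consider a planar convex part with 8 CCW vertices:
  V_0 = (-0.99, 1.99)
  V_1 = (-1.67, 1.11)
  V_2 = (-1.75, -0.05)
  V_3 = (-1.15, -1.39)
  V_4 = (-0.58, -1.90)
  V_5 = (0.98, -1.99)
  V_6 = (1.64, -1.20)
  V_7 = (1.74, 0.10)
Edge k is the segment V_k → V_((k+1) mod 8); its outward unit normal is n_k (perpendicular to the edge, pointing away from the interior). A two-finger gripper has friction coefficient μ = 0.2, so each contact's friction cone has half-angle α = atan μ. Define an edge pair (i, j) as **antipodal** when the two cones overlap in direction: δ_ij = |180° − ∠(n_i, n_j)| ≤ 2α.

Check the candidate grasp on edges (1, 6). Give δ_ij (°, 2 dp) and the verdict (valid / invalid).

δ = 0.45°, valid

α = atan 0.2 = 11.31°;  2α = 22.62°
edge 1: e_1 = (-0.08, -1.16);  n_1 = (-0.9976, +0.0688)
edge 6: e_6 = (+0.10, +1.30);  n_6 = (+0.9971, -0.0767)
∠(n_1, n_6) = 179.55°
δ = |180° − 179.55°| = 0.45°
0.45° ≤ 2α = 22.62°  →  valid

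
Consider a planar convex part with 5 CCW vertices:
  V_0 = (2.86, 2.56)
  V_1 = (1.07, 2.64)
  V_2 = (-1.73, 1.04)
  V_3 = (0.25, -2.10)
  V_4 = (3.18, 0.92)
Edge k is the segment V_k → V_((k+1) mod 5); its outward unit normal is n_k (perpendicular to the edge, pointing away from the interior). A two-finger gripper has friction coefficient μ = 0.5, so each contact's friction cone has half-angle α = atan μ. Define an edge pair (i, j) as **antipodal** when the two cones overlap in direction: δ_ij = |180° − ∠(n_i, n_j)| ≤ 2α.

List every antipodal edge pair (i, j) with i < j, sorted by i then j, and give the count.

count = 3; pairs: (0,3), (1,3), (2,4)

α = atan 0.5 = 26.57°;  2α = 53.13°
n_0 = (+0.0446, +0.9990)
n_1 = (-0.4961, +0.8682)
n_2 = (-0.8459, -0.5334)
n_3 = (+0.7177, -0.6963)
n_4 = (+0.9815, +0.1915)
  (0,1): δ = 147.70°  ·
  (0,2): δ = 55.21°  ·
  (0,3): δ = 48.43°  ✓
  (0,4): δ = 103.60°  ·
  (1,2): δ = 87.51°  ·
  (1,3): δ = 16.12°  ✓
  (1,4): δ = 71.30°  ·
  (2,3): δ = 76.37°  ·
  (2,4): δ = 21.19°  ✓
  (3,4): δ = 124.83°  ·
antipodal pairs: 3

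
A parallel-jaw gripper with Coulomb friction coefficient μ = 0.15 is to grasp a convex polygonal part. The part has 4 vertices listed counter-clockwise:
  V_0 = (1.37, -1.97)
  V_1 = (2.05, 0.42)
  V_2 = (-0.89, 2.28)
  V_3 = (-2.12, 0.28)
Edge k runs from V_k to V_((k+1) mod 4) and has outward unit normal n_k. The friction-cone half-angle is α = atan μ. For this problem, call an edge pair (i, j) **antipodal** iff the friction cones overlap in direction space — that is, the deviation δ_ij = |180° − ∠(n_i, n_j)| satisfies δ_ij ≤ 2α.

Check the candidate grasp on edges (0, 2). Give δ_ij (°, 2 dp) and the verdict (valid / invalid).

δ = 15.71°, valid

α = atan 0.15 = 8.53°;  2α = 17.06°
edge 0: e_0 = (+0.68, +2.39);  n_0 = (+0.9618, -0.2737)
edge 2: e_2 = (-1.23, -2.00);  n_2 = (-0.8518, +0.5239)
∠(n_0, n_2) = 164.29°
δ = |180° − 164.29°| = 15.71°
15.71° ≤ 2α = 17.06°  →  valid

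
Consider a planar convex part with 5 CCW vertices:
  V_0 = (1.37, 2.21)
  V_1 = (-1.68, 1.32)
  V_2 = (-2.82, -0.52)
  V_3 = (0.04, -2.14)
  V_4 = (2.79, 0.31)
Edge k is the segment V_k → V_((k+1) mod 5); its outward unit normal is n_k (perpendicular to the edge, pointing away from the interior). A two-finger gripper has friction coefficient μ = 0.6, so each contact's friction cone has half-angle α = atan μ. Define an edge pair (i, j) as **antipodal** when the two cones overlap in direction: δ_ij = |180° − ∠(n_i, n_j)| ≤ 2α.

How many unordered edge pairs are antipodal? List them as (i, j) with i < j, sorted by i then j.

count = 4; pairs: (0,2), (0,3), (1,3), (2,4)

α = atan 0.6 = 30.96°;  2α = 61.93°
n_0 = (-0.2801, +0.9600)
n_1 = (-0.8501, +0.5267)
n_2 = (-0.4929, -0.8701)
n_3 = (+0.6652, -0.7467)
n_4 = (+0.8010, +0.5987)
  (0,1): δ = 138.05°  ·
  (0,2): δ = 45.80°  ✓
  (0,3): δ = 25.43°  ✓
  (0,4): δ = 110.51°  ·
  (1,2): δ = 87.75°  ·
  (1,3): δ = 16.52°  ✓
  (1,4): δ = 68.55°  ·
  (2,3): δ = 108.77°  ·
  (2,4): δ = 23.70°  ✓
  (3,4): δ = 94.92°  ·
antipodal pairs: 4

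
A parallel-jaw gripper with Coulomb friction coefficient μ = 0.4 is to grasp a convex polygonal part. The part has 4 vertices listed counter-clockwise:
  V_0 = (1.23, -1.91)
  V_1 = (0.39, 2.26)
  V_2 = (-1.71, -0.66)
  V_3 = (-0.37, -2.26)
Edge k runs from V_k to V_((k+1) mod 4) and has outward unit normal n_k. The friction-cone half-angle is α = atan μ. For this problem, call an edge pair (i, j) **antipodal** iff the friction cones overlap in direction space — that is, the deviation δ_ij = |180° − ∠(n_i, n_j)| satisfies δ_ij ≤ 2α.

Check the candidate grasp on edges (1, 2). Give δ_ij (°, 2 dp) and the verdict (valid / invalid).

δ = 104.33°, invalid

α = atan 0.4 = 21.80°;  2α = 43.60°
edge 1: e_1 = (-2.10, -2.92);  n_1 = (-0.8119, +0.5839)
edge 2: e_2 = (+1.34, -1.60);  n_2 = (-0.7666, -0.6421)
∠(n_1, n_2) = 75.67°
δ = |180° − 75.67°| = 104.33°
104.33° > 2α = 43.60°  →  invalid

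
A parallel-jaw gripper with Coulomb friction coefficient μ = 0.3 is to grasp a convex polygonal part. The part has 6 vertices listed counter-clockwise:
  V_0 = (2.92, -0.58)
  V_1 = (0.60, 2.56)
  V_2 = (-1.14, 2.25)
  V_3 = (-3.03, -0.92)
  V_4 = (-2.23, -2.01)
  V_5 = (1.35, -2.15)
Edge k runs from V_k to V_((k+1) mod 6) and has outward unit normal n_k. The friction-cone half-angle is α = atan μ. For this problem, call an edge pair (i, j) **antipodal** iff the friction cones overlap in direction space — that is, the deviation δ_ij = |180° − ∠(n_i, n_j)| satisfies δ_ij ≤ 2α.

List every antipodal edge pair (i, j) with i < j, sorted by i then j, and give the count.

count = 3; pairs: (0,3), (1,4), (2,5)

α = atan 0.3 = 16.70°;  2α = 33.40°
n_0 = (+0.8043, +0.5942)
n_1 = (-0.1754, +0.9845)
n_2 = (-0.8589, +0.5121)
n_3 = (-0.8062, -0.5917)
n_4 = (-0.0391, -0.9992)
n_5 = (+0.7071, -0.7071)
  (0,1): δ = 116.36°  ·
  (0,2): δ = 67.26°  ·
  (0,3): δ = 0.18°  ✓
  (0,4): δ = 51.30°  ·
  (0,5): δ = 98.54°  ·
  (1,2): δ = 130.91°  ·
  (1,3): δ = 63.83°  ·
  (1,4): δ = 12.34°  ✓
  (1,5): δ = 34.90°  ·
  (2,3): δ = 112.92°  ·
  (2,4): δ = 61.44°  ·
  (2,5): δ = 14.20°  ✓
  (3,4): δ = 128.52°  ·
  (3,5): δ = 81.28°  ·
  (4,5): δ = 132.76°  ·
antipodal pairs: 3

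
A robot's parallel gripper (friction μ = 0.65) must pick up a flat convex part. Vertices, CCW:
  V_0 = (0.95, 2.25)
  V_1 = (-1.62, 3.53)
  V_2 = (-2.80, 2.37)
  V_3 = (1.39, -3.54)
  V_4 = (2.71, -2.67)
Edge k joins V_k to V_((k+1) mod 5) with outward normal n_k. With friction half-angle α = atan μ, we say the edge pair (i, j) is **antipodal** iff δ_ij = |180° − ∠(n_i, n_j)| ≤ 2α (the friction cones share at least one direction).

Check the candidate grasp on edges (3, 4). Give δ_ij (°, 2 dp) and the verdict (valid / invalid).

δ = 103.71°, invalid

α = atan 0.65 = 33.02°;  2α = 66.05°
edge 3: e_3 = (+1.32, +0.87);  n_3 = (+0.5503, -0.8350)
edge 4: e_4 = (-1.76, +4.92);  n_4 = (+0.9416, +0.3368)
∠(n_3, n_4) = 76.29°
δ = |180° − 76.29°| = 103.71°
103.71° > 2α = 66.05°  →  invalid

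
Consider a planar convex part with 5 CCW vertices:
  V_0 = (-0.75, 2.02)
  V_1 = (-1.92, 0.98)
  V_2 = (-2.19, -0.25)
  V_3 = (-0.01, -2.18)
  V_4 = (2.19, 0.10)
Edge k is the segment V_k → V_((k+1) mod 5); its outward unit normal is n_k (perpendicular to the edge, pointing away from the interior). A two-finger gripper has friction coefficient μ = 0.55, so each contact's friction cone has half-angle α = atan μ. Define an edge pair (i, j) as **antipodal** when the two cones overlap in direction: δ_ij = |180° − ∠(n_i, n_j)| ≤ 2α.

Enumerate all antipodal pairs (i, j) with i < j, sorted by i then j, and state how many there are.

α = atan 0.55 = 28.81°;  2α = 57.62°
n_0 = (-0.6644, +0.7474)
n_1 = (-0.9767, +0.2144)
n_2 = (-0.6629, -0.7487)
n_3 = (+0.7196, -0.6944)
n_4 = (+0.5468, +0.8373)
  (0,1): δ = 144.01°  ·
  (0,2): δ = 83.15°  ·
  (0,3): δ = 4.39°  ✓
  (0,4): δ = 105.22°  ·
  (1,2): δ = 119.14°  ·
  (1,3): δ = 31.60°  ✓
  (1,4): δ = 69.23°  ·
  (2,3): δ = 92.46°  ·
  (2,4): δ = 8.37°  ✓
  (3,4): δ = 79.17°  ·
antipodal pairs: 3

count = 3; pairs: (0,3), (1,3), (2,4)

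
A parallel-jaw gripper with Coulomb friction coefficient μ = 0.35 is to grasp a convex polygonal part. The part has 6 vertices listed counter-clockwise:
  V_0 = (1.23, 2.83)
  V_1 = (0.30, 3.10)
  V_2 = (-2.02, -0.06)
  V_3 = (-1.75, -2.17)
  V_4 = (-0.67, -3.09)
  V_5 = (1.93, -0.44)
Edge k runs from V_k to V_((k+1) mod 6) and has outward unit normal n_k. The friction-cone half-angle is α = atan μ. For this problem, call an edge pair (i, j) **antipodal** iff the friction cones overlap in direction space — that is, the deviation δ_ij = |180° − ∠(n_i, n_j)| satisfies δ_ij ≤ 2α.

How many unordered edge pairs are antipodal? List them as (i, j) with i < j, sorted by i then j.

α = atan 0.35 = 19.29°;  2α = 38.58°
n_0 = (+0.2788, +0.9603)
n_1 = (-0.8061, +0.5918)
n_2 = (-0.9919, -0.1269)
n_3 = (-0.6485, -0.7612)
n_4 = (+0.7138, -0.7003)
n_5 = (+0.9778, +0.2093)
  (0,1): δ = 110.10°  ·
  (0,2): δ = 66.52°  ·
  (0,3): δ = 24.24°  ✓
  (0,4): δ = 61.73°  ·
  (0,5): δ = 118.27°  ·
  (1,2): δ = 136.42°  ·
  (1,3): δ = 94.14°  ·
  (1,4): δ = 8.17°  ✓
  (1,5): δ = 48.37°  ·
  (2,3): δ = 137.72°  ·
  (2,4): δ = 51.75°  ·
  (2,5): δ = 4.79°  ✓
  (3,4): δ = 94.03°  ·
  (3,5): δ = 37.49°  ✓
  (4,5): δ = 123.46°  ·
antipodal pairs: 4

count = 4; pairs: (0,3), (1,4), (2,5), (3,5)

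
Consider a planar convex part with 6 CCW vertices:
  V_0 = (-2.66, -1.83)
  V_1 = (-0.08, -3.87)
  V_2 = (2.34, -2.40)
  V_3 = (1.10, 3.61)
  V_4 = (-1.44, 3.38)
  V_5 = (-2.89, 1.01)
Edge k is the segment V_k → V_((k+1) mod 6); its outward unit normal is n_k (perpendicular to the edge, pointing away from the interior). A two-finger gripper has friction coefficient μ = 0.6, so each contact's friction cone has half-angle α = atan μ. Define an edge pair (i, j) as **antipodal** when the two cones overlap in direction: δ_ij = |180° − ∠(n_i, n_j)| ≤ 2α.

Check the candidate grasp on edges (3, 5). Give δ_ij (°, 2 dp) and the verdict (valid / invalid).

δ = 90.54°, invalid

α = atan 0.6 = 30.96°;  2α = 61.93°
edge 3: e_3 = (-2.54, -0.23);  n_3 = (-0.0902, +0.9959)
edge 5: e_5 = (+0.23, -2.84);  n_5 = (-0.9967, -0.0807)
∠(n_3, n_5) = 89.46°
δ = |180° − 89.46°| = 90.54°
90.54° > 2α = 61.93°  →  invalid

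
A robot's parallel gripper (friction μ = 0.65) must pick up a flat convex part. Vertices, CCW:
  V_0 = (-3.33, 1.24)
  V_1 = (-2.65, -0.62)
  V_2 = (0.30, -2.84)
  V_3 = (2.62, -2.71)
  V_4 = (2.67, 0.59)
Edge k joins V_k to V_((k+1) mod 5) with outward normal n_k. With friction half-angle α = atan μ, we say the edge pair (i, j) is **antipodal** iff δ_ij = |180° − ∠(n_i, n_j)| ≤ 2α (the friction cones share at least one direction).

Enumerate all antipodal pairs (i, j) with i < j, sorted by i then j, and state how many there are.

count = 5; pairs: (0,3), (0,4), (1,3), (1,4), (2,4)

α = atan 0.65 = 33.02°;  2α = 66.05°
n_0 = (-0.9392, -0.3434)
n_1 = (-0.6013, -0.7990)
n_2 = (+0.0559, -0.9984)
n_3 = (+0.9999, -0.0151)
n_4 = (+0.1077, +0.9942)
  (0,1): δ = 147.04°  ·
  (0,2): δ = 106.87°  ·
  (0,3): δ = 20.95°  ✓
  (0,4): δ = 63.74°  ✓
  (1,2): δ = 139.83°  ·
  (1,3): δ = 53.91°  ✓
  (1,4): δ = 30.78°  ✓
  (2,3): δ = 94.08°  ·
  (2,4): δ = 9.39°  ✓
  (3,4): δ = 95.31°  ·
antipodal pairs: 5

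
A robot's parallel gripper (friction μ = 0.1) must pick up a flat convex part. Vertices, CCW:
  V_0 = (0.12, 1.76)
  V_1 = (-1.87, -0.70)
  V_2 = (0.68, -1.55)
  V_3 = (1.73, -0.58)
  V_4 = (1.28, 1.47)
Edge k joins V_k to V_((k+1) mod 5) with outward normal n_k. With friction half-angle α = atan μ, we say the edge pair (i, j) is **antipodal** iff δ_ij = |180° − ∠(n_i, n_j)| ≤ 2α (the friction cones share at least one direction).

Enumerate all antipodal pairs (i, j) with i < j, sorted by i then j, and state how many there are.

count = 2; pairs: (0,2), (1,4)

α = atan 0.1 = 5.71°;  2α = 11.42°
n_0 = (-0.7775, +0.6289)
n_1 = (-0.3162, -0.9487)
n_2 = (+0.6786, -0.7345)
n_3 = (+0.9767, +0.2144)
n_4 = (+0.2425, +0.9701)
  (0,1): δ = 69.46°  ·
  (0,2): δ = 8.30°  ✓
  (0,3): δ = 51.35°  ·
  (0,4): δ = 114.93°  ·
  (1,2): δ = 118.83°  ·
  (1,3): δ = 59.18°  ·
  (1,4): δ = 4.40°  ✓
  (2,3): δ = 120.35°  ·
  (2,4): δ = 56.77°  ·
  (3,4): δ = 116.42°  ·
antipodal pairs: 2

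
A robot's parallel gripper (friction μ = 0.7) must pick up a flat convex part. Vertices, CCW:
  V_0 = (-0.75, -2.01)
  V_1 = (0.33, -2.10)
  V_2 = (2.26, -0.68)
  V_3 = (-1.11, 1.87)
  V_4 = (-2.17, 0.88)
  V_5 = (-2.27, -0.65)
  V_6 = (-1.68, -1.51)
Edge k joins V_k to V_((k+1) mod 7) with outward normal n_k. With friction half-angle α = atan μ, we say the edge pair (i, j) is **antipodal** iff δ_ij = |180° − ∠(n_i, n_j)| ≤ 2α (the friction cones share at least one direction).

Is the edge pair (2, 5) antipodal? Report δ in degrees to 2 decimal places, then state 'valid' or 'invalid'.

δ = 18.43°, valid

α = atan 0.7 = 34.99°;  2α = 69.98°
edge 2: e_2 = (-3.37, +2.55);  n_2 = (+0.6034, +0.7974)
edge 5: e_5 = (+0.59, -0.86);  n_5 = (-0.8246, -0.5657)
∠(n_2, n_5) = 161.57°
δ = |180° − 161.57°| = 18.43°
18.43° ≤ 2α = 69.98°  →  valid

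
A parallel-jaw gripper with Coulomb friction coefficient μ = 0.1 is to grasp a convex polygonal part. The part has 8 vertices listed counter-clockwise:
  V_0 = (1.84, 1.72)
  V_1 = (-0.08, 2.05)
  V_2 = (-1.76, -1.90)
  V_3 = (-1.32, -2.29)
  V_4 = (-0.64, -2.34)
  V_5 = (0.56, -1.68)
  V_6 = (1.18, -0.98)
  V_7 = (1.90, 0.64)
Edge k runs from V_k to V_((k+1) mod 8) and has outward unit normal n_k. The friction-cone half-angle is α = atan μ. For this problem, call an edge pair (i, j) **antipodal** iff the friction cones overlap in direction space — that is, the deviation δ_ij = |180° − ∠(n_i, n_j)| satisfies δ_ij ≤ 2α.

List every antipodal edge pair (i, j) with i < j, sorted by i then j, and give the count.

α = atan 0.1 = 5.71°;  2α = 11.42°
n_0 = (+0.1694, +0.9855)
n_1 = (-0.9202, +0.3914)
n_2 = (-0.6633, -0.7483)
n_3 = (-0.0733, -0.9973)
n_4 = (+0.4819, -0.8762)
n_5 = (+0.7486, -0.6630)
n_6 = (+0.9138, -0.4061)
n_7 = (+0.9985, +0.0555)
  (0,1): δ = 103.29°  ·
  (0,2): δ = 31.80°  ·
  (0,3): δ = 5.55°  ✓
  (0,4): δ = 38.56°  ·
  (0,5): δ = 58.22°  ·
  (0,6): δ = 75.79°  ·
  (0,7): δ = 102.93°  ·
  (1,2): δ = 108.51°  ·
  (1,3): δ = 71.16°  ·
  (1,4): δ = 38.15°  ·
  (1,5): δ = 18.49°  ·
  (1,6): δ = 0.92°  ✓
  (1,7): δ = 26.22°  ·
  (2,3): δ = 142.65°  ·
  (2,4): δ = 109.64°  ·
  (2,5): δ = 89.98°  ·
  (2,6): δ = 72.41°  ·
  (2,7): δ = 45.27°  ·
  (3,4): δ = 146.98°  ·
  (3,5): δ = 127.33°  ·
  (3,6): δ = 109.76°  ·
  (3,7): δ = 82.61°  ·
  (4,5): δ = 160.34°  ·
  (4,6): δ = 142.77°  ·
  (4,7): δ = 115.63°  ·
  (5,6): δ = 162.43°  ·
  (5,7): δ = 135.29°  ·
  (6,7): δ = 152.86°  ·
antipodal pairs: 2

count = 2; pairs: (0,3), (1,6)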